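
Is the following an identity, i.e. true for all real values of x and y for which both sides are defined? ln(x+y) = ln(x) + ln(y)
Claim: ln(x+y) = ln(x) + ln(y).
Test a specific point where both sides are defined: x = 2, y = 1.
LHS = ln(x+y) ≈ 1.0986
RHS = ln(x) + ln(y) ≈ 0.6931
Since 1.0986 ≠ 0.6931, the equation fails at this point, so it cannot hold for all real values of x and y for which both sides are defined.
ln(x) + ln(y) = ln(xy), not ln(x+y).

Conclusion: No, this is NOT an identity.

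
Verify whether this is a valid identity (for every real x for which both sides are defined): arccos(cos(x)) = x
No, this is NOT an identity.

Claim: arccos(cos(x)) = x.
Test a specific point where both sides are defined: x = -π/4.
LHS = arccos(cos(x)) ≈ 0.7854
RHS = x ≈ -0.7854
Since 0.7854 ≠ -0.7854, the equation fails at this point, so it cannot hold for every real x for which both sides are defined.
arccos only returns values in [0, π], so arccos(cos(x)) = x holds only for x in that interval, not for all real x.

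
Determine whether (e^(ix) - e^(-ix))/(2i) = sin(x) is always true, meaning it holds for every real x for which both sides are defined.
Yes, this is an identity.

Claim: (e^(ix) - e^(-ix))/(2i) = sin(x).
Reasoning: By Euler's formula e^(ix) = cos(x) + i·sin(x) and e^(-ix) = cos(x) - i·sin(x). Subtracting cancels the cosine terms: e^(ix) - e^(-ix) = 2i·sin(x); divide by 2i.
So the two sides agree for every real x for which both sides are defined.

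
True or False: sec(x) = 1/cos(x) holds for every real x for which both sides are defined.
True.

Claim: sec(x) = 1/cos(x).
Reasoning: sec(x) is by definition the reciprocal of cos(x), wherever cos(x) ≠ 0.
So the two sides agree for every real x for which both sides are defined.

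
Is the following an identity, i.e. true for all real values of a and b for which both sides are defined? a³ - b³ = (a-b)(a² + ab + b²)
Yes, this is an identity.

Claim: a³ - b³ = (a-b)(a² + ab + b²).
Reasoning: Expand the right side: (a-b)(a² + ab + b²) = a³ + a²b + ab² - a²b - ab² - b³ = a³ - b³ (the middle terms cancel in pairs).
So the two sides agree for all real values of a and b for which both sides are defined.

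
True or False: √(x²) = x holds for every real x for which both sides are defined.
Claim: √(x²) = x.
Test a specific point where both sides are defined: x = -3.
LHS = √(x²) ≈ 3.0000
RHS = x ≈ -3.0000
Since 3.0000 ≠ -3.0000, the equation fails at this point, so it cannot hold for every real x for which both sides are defined.
√(x²) = |x|, which differs from x whenever x < 0 (both sides are defined for every real x).

Conclusion: False.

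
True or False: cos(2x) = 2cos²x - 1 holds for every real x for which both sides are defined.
Claim: cos(2x) = 2cos²x - 1.
Reasoning: cos(2x) = cos²x - sin²x. Replace sin²x by 1 - cos²x: cos²x - (1 - cos²x) = 2cos²x - 1.
So the two sides agree for every real x for which both sides are defined.

Conclusion: True.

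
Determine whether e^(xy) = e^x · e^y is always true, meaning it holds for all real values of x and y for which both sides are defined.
Claim: e^(xy) = e^x · e^y.
Test a specific point where both sides are defined: x = 1, y = 3.
LHS = e^(xy) ≈ 20.0855
RHS = e^x · e^y ≈ 54.5982
Since 20.0855 ≠ 54.5982, the equation fails at this point, so it cannot hold for all real values of x and y for which both sides are defined.
e^x · e^y = e^(x+y), not e^(xy).

Conclusion: No, this is NOT an identity.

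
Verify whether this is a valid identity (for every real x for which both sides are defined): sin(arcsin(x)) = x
Claim: sin(arcsin(x)) = x.
Reasoning: For -1 ≤ x ≤ 1 (where arcsin is defined), arcsin(x) is by definition an angle whose sine equals x. Taking the sine of that angle returns x. (Note the other order, arcsin(sin x) = x, is NOT an identity.)
So the two sides agree for every real x for which both sides are defined.

Conclusion: Yes, this is an identity.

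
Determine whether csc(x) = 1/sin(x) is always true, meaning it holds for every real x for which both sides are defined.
Yes, this is an identity.

Claim: csc(x) = 1/sin(x).
Reasoning: csc(x) is by definition the reciprocal of sin(x), wherever sin(x) ≠ 0.
So the two sides agree for every real x for which both sides are defined.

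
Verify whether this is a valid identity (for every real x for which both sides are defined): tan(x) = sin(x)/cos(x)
Claim: tan(x) = sin(x)/cos(x).
Reasoning: For an angle x whose terminal point on the unit circle is (cos x, sin x), tan(x) is defined as the ratio (second coordinate)/(first coordinate) = sin(x)/cos(x), wherever cos(x) ≠ 0.
So the two sides agree for every real x for which both sides are defined.

Conclusion: Yes, this is an identity.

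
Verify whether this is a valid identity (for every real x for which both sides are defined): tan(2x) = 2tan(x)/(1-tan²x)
Claim: tan(2x) = 2tan(x)/(1-tan²x).
Reasoning: tan(2x) = sin(2x)/cos(2x) = 2sin(x)cos(x) / (cos²x - sin²x). Divide numerator and denominator by cos²x: 2tan(x) / (1 - tan²x).
So the two sides agree for every real x for which both sides are defined.

Conclusion: Yes, this is an identity.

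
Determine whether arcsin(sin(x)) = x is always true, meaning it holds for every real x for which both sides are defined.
Claim: arcsin(sin(x)) = x.
Test a specific point where both sides are defined: x = 3π/4.
LHS = arcsin(sin(x)) ≈ 0.7854
RHS = x ≈ 2.3562
Since 0.7854 ≠ 2.3562, the equation fails at this point, so it cannot hold for every real x for which both sides are defined.
arcsin only returns values in [-π/2, π/2], so arcsin(sin(x)) = x holds only for x in that interval, not for all real x.

Conclusion: No, this is NOT an identity.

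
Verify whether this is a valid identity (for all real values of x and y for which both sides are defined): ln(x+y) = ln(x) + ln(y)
Claim: ln(x+y) = ln(x) + ln(y).
Test a specific point where both sides are defined: x = 1, y = 2.
LHS = ln(x+y) ≈ 1.0986
RHS = ln(x) + ln(y) ≈ 0.6931
Since 1.0986 ≠ 0.6931, the equation fails at this point, so it cannot hold for all real values of x and y for which both sides are defined.
ln(x) + ln(y) = ln(xy), not ln(x+y).

Conclusion: No, this is NOT an identity.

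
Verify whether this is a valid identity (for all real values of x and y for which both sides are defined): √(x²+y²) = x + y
Claim: √(x²+y²) = x + y.
Test a specific point where both sides are defined: x = -3, y = -2.
LHS = √(x²+y²) ≈ 3.6056
RHS = x + y ≈ -5.0000
Since 3.6056 ≠ -5.0000, the equation fails at this point, so it cannot hold for all real values of x and y for which both sides are defined.
(x+y)² = x² + 2xy + y², not x² + y², so the square root does not split this way.

Conclusion: No, this is NOT an identity.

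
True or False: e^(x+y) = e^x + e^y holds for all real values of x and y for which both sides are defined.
False.

Claim: e^(x+y) = e^x + e^y.
Test a specific point where both sides are defined: x = 2, y = 1/2.
LHS = e^(x+y) ≈ 12.1825
RHS = e^x + e^y ≈ 9.0378
Since 12.1825 ≠ 9.0378, the equation fails at this point, so it cannot hold for all real values of x and y for which both sides are defined.
The correct rule is e^(x+y) = e^x · e^y (a product, not a sum).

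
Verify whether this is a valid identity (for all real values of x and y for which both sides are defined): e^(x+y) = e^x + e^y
No, this is NOT an identity.

Claim: e^(x+y) = e^x + e^y.
Test a specific point where both sides are defined: x = -2, y = 1.
LHS = e^(x+y) ≈ 0.3679
RHS = e^x + e^y ≈ 2.8536
Since 0.3679 ≠ 2.8536, the equation fails at this point, so it cannot hold for all real values of x and y for which both sides are defined.
The correct rule is e^(x+y) = e^x · e^y (a product, not a sum).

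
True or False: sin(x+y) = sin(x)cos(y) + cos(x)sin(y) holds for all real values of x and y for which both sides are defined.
True.

Claim: sin(x+y) = sin(x)cos(y) + cos(x)sin(y).
Reasoning: By Euler's formula e^(i(x+y)) = e^(ix)·e^(iy) = (cos x + i·sin x)(cos y + i·sin y). The imaginary part of the left side is sin(x+y); the imaginary part of the product is sin(x)cos(y) + cos(x)sin(y).
So the two sides agree for all real values of x and y for which both sides are defined.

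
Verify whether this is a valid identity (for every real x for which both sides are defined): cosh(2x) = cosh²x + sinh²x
Claim: cosh(2x) = cosh²x + sinh²x.
Reasoning: cosh²x = (e^(2x) + 2 + e^(-2x))/4 and sinh²x = (e^(2x) - 2 + e^(-2x))/4. Adding gives (2e^(2x) + 2e^(-2x))/4 = (e^(2x) + e^(-2x))/2 = cosh(2x).
So the two sides agree for every real x for which both sides are defined.

Conclusion: Yes, this is an identity.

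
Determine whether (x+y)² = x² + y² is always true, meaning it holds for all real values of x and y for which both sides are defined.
Claim: (x+y)² = x² + y².
Test a specific point where both sides are defined: x = 1, y = -2.
LHS = (x+y)² ≈ 1.0000
RHS = x² + y² ≈ 5.0000
Since 1.0000 ≠ 5.0000, the equation fails at this point, so it cannot hold for all real values of x and y for which both sides are defined.
The correct expansion is (x+y)² = x² + 2xy + y²; the cross term 2xy is missing.

Conclusion: No, this is NOT an identity.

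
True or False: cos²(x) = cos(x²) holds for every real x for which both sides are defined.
False.

Claim: cos²(x) = cos(x²).
Test a specific point where both sides are defined: x = 2π/3.
LHS = cos²(x) ≈ 0.2500
RHS = cos(x²) ≈ -0.3202
Since 0.2500 ≠ -0.3202, the equation fails at this point, so it cannot hold for every real x for which both sides are defined.
cos²(x) means (cos x)², squaring the output; cos(x²) squares the input. These are different functions.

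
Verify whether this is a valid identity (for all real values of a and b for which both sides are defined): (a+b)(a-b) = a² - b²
Claim: (a+b)(a-b) = a² - b².
Reasoning: Expand: (a+b)(a-b) = a² - ab + ba - b² = a² - b² (the cross terms cancel).
So the two sides agree for all real values of a and b for which both sides are defined.

Conclusion: Yes, this is an identity.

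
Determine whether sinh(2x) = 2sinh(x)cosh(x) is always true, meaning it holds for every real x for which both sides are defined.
Yes, this is an identity.

Claim: sinh(2x) = 2sinh(x)cosh(x).
Reasoning: 2sinh(x)cosh(x) = 2 · (e^x - e^-x)/2 · (e^x + e^-x)/2 = (e^(2x) - e^(-2x))/2 = sinh(2x).
So the two sides agree for every real x for which both sides are defined.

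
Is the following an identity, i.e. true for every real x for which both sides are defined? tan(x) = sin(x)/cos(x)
Yes, this is an identity.

Claim: tan(x) = sin(x)/cos(x).
Reasoning: For an angle x whose terminal point on the unit circle is (cos x, sin x), tan(x) is defined as the ratio (second coordinate)/(first coordinate) = sin(x)/cos(x), wherever cos(x) ≠ 0.
So the two sides agree for every real x for which both sides are defined.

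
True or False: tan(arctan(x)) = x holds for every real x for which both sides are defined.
True.

Claim: tan(arctan(x)) = x.
Reasoning: For every real x, arctan(x) is by definition the angle in (-π/2, π/2) whose tangent equals x. Taking the tangent of that angle returns x.
So the two sides agree for every real x for which both sides are defined.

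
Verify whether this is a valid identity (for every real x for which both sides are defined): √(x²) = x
No, this is NOT an identity.

Claim: √(x²) = x.
Test a specific point where both sides are defined: x = -2.
LHS = √(x²) ≈ 2.0000
RHS = x ≈ -2.0000
Since 2.0000 ≠ -2.0000, the equation fails at this point, so it cannot hold for every real x for which both sides are defined.
√(x²) = |x|, which differs from x whenever x < 0 (both sides are defined for every real x).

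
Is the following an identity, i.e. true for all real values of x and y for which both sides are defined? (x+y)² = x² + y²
No, this is NOT an identity.

Claim: (x+y)² = x² + y².
Test a specific point where both sides are defined: x = 1, y = -3.
LHS = (x+y)² ≈ 4.0000
RHS = x² + y² ≈ 10.0000
Since 4.0000 ≠ 10.0000, the equation fails at this point, so it cannot hold for all real values of x and y for which both sides are defined.
The correct expansion is (x+y)² = x² + 2xy + y²; the cross term 2xy is missing.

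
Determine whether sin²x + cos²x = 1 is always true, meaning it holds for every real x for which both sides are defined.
Yes, this is an identity.

Claim: sin²x + cos²x = 1.
Reasoning: The point (cos x, sin x) lies on the unit circle X² + Y² = 1, so cos²x + sin²x = 1 for every real x.
So the two sides agree for every real x for which both sides are defined.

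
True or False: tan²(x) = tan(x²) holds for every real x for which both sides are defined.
False.

Claim: tan²(x) = tan(x²).
Test a specific point where both sides are defined: x = π.
LHS = tan²(x) ≈ 0.0000
RHS = tan(x²) ≈ 0.4767
Since 0.0000 ≠ 0.4767, the equation fails at this point, so it cannot hold for every real x for which both sides are defined.
tan²(x) means (tan x)², squaring the output; tan(x²) squares the input. These are different functions.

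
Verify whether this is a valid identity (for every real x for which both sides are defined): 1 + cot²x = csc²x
Yes, this is an identity.

Claim: 1 + cot²x = csc²x.
Reasoning: Start from sin²x + cos²x = 1 and divide every term by sin²x (allowed wherever cot x and csc x are defined): 1 + cot²x = 1/sin²x = csc²x.
So the two sides agree for every real x for which both sides are defined.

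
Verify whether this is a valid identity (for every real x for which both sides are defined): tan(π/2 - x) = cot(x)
Yes, this is an identity.

Claim: tan(π/2 - x) = cot(x).
Reasoning: tan(π/2 - x) = sin(π/2 - x)/cos(π/2 - x) = cos(x)/sin(x) = cot(x), using the cofunction identities sin(π/2 - x) = cos(x) and cos(π/2 - x) = sin(x).
So the two sides agree for every real x for which both sides are defined.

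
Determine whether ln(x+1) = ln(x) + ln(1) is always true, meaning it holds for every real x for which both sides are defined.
Claim: ln(x+1) = ln(x) + ln(1).
Test a specific point where both sides are defined: x = 4.
LHS = ln(x+1) ≈ 1.6094
RHS = ln(x) + ln(1) ≈ 1.3863
Since 1.6094 ≠ 1.3863, the equation fails at this point, so it cannot hold for every real x for which both sides are defined.
ln(1) = 0, so the right side is just ln(x), which differs from ln(x+1).

Conclusion: No, this is NOT an identity.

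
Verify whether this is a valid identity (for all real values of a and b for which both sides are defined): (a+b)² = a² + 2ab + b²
Claim: (a+b)² = a² + 2ab + b².
Reasoning: Expand: (a+b)² = (a+b)(a+b) = a·a + a·b + b·a + b·b = a² + 2ab + b².
So the two sides agree for all real values of a and b for which both sides are defined.

Conclusion: Yes, this is an identity.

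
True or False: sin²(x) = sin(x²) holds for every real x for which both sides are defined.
Claim: sin²(x) = sin(x²).
Test a specific point where both sides are defined: x = 3π/4.
LHS = sin²(x) ≈ 0.5000
RHS = sin(x²) ≈ -0.6680
Since 0.5000 ≠ -0.6680, the equation fails at this point, so it cannot hold for every real x for which both sides are defined.
sin²(x) means (sin x)², squaring the output; sin(x²) squares the input. These are different functions.

Conclusion: False.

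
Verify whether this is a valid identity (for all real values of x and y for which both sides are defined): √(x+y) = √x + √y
No, this is NOT an identity.

Claim: √(x+y) = √x + √y.
Test a specific point where both sides are defined: x = 3/2, y = 2.
LHS = √(x+y) ≈ 1.8708
RHS = √x + √y ≈ 2.6390
Since 1.8708 ≠ 2.6390, the equation fails at this point, so it cannot hold for all real values of x and y for which both sides are defined.
Squaring the right side gives x + 2√(xy) + y, not x + y.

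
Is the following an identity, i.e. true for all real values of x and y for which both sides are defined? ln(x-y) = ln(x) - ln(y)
Claim: ln(x-y) = ln(x) - ln(y).
Test a specific point where both sides are defined: x = 3, y = 3/2.
LHS = ln(x-y) ≈ 0.4055
RHS = ln(x) - ln(y) ≈ 0.6931
Since 0.4055 ≠ 0.6931, the equation fails at this point, so it cannot hold for all real values of x and y for which both sides are defined.
ln(x) - ln(y) = ln(x/y), not ln(x-y).

Conclusion: No, this is NOT an identity.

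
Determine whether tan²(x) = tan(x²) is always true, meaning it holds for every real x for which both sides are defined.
Claim: tan²(x) = tan(x²).
Test a specific point where both sides are defined: x = -π/4.
LHS = tan²(x) ≈ 1.0000
RHS = tan(x²) ≈ 0.7092
Since 1.0000 ≠ 0.7092, the equation fails at this point, so it cannot hold for every real x for which both sides are defined.
tan²(x) means (tan x)², squaring the output; tan(x²) squares the input. These are different functions.

Conclusion: No, this is NOT an identity.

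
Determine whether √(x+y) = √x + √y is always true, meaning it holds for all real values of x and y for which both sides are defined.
Claim: √(x+y) = √x + √y.
Test a specific point where both sides are defined: x = 5, y = 4.
LHS = √(x+y) ≈ 3.0000
RHS = √x + √y ≈ 4.2361
Since 3.0000 ≠ 4.2361, the equation fails at this point, so it cannot hold for all real values of x and y for which both sides are defined.
Squaring the right side gives x + 2√(xy) + y, not x + y.

Conclusion: No, this is NOT an identity.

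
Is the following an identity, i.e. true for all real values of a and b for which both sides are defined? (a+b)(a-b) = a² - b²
Yes, this is an identity.

Claim: (a+b)(a-b) = a² - b².
Reasoning: Expand: (a+b)(a-b) = a² - ab + ba - b² = a² - b² (the cross terms cancel).
So the two sides agree for all real values of a and b for which both sides are defined.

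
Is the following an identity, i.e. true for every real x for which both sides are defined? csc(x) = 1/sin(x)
Claim: csc(x) = 1/sin(x).
Reasoning: csc(x) is by definition the reciprocal of sin(x), wherever sin(x) ≠ 0.
So the two sides agree for every real x for which both sides are defined.

Conclusion: Yes, this is an identity.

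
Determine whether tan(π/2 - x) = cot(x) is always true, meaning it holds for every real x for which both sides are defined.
Claim: tan(π/2 - x) = cot(x).
Reasoning: tan(π/2 - x) = sin(π/2 - x)/cos(π/2 - x) = cos(x)/sin(x) = cot(x), using the cofunction identities sin(π/2 - x) = cos(x) and cos(π/2 - x) = sin(x).
So the two sides agree for every real x for which both sides are defined.

Conclusion: Yes, this is an identity.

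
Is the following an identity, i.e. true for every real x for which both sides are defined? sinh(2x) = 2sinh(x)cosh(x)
Claim: sinh(2x) = 2sinh(x)cosh(x).
Reasoning: 2sinh(x)cosh(x) = 2 · (e^x - e^-x)/2 · (e^x + e^-x)/2 = (e^(2x) - e^(-2x))/2 = sinh(2x).
So the two sides agree for every real x for which both sides are defined.

Conclusion: Yes, this is an identity.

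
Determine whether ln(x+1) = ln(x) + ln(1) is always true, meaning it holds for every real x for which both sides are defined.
Claim: ln(x+1) = ln(x) + ln(1).
Test a specific point where both sides are defined: x = 2.
LHS = ln(x+1) ≈ 1.0986
RHS = ln(x) + ln(1) ≈ 0.6931
Since 1.0986 ≠ 0.6931, the equation fails at this point, so it cannot hold for every real x for which both sides are defined.
ln(1) = 0, so the right side is just ln(x), which differs from ln(x+1).

Conclusion: No, this is NOT an identity.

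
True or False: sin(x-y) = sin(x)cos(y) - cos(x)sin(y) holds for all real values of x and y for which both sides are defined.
Claim: sin(x-y) = sin(x)cos(y) - cos(x)sin(y).
Reasoning: Replace y by -y in sin(x+y) = sin(x)cos(y) + cos(x)sin(y) and use cos(-y) = cos(y), sin(-y) = -sin(y): sin(x-y) = sin(x)cos(y) - cos(x)sin(y).
So the two sides agree for all real values of x and y for which both sides are defined.

Conclusion: True.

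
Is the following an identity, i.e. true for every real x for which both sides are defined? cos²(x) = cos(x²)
No, this is NOT an identity.

Claim: cos²(x) = cos(x²).
Test a specific point where both sides are defined: x = -π/2.
LHS = cos²(x) ≈ 0.0000
RHS = cos(x²) ≈ -0.7812
Since 0.0000 ≠ -0.7812, the equation fails at this point, so it cannot hold for every real x for which both sides are defined.
cos²(x) means (cos x)², squaring the output; cos(x²) squares the input. These are different functions.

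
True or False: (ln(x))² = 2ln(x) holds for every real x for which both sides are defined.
Claim: (ln(x))² = 2ln(x).
Test a specific point where both sides are defined: x = 5.
LHS = (ln(x))² ≈ 2.5903
RHS = 2ln(x) ≈ 3.2189
Since 2.5903 ≠ 3.2189, the equation fails at this point, so it cannot hold for every real x for which both sides are defined.
2ln(x) equals ln(x²), which is not the same as (ln x)².

Conclusion: False.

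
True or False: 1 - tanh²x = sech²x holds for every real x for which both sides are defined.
Claim: 1 - tanh²x = sech²x.
Reasoning: Divide cosh²x - sinh²x = 1 through by cosh²x (never zero): 1 - tanh²x = 1/cosh²x = sech²x.
So the two sides agree for every real x for which both sides are defined.

Conclusion: True.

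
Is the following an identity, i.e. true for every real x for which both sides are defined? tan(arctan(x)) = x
Claim: tan(arctan(x)) = x.
Reasoning: For every real x, arctan(x) is by definition the angle in (-π/2, π/2) whose tangent equals x. Taking the tangent of that angle returns x.
So the two sides agree for every real x for which both sides are defined.

Conclusion: Yes, this is an identity.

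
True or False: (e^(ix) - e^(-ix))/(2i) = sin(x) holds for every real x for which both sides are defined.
True.

Claim: (e^(ix) - e^(-ix))/(2i) = sin(x).
Reasoning: By Euler's formula e^(ix) = cos(x) + i·sin(x) and e^(-ix) = cos(x) - i·sin(x). Subtracting cancels the cosine terms: e^(ix) - e^(-ix) = 2i·sin(x); divide by 2i.
So the two sides agree for every real x for which both sides are defined.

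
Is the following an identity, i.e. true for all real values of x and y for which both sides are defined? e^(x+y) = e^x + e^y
Claim: e^(x+y) = e^x + e^y.
Test a specific point where both sides are defined: x = -1, y = 3/2.
LHS = e^(x+y) ≈ 1.6487
RHS = e^x + e^y ≈ 4.8496
Since 1.6487 ≠ 4.8496, the equation fails at this point, so it cannot hold for all real values of x and y for which both sides are defined.
The correct rule is e^(x+y) = e^x · e^y (a product, not a sum).

Conclusion: No, this is NOT an identity.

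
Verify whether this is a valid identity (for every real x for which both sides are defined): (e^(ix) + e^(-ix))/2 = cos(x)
Claim: (e^(ix) + e^(-ix))/2 = cos(x).
Reasoning: By Euler's formula e^(ix) = cos(x) + i·sin(x) and e^(-ix) = cos(x) - i·sin(x). Adding cancels the sine terms: e^(ix) + e^(-ix) = 2cos(x); divide by 2.
So the two sides agree for every real x for which both sides are defined.

Conclusion: Yes, this is an identity.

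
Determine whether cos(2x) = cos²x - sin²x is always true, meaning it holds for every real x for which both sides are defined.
Claim: cos(2x) = cos²x - sin²x.
Reasoning: Put y = x in the addition formula cos(x+y) = cos(x)cos(y) - sin(x)sin(y): cos(2x) = cos²x - sin²x.
So the two sides agree for every real x for which both sides are defined.

Conclusion: Yes, this is an identity.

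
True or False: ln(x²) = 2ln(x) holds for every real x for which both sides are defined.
True.

Claim: ln(x²) = 2ln(x).
Reasoning: The right side requires x > 0. For x > 0, x² = (e^(ln x))² = e^(2ln x), so ln(x²) = 2ln(x). (For x < 0 the right side is undefined, so those values are outside the claim.)
So the two sides agree for every real x for which both sides are defined.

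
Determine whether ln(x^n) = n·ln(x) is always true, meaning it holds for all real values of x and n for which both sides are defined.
Claim: ln(x^n) = n·ln(x).
Reasoning: The right side requires x > 0. For x > 0, x^n = (e^(ln x))^n = e^(n·ln x), so taking ln of both sides gives ln(x^n) = n·ln(x).
So the two sides agree for all real values of x and n for which both sides are defined.

Conclusion: Yes, this is an identity.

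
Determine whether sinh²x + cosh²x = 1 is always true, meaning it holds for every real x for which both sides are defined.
No, this is NOT an identity.

Claim: sinh²x + cosh²x = 1.
Test a specific point where both sides are defined: x = 3/2.
LHS = sinh²x + cosh²x ≈ 10.0677
RHS = 1 ≈ 1.0000
Since 10.0677 ≠ 1.0000, the equation fails at this point, so it cannot hold for every real x for which both sides are defined.
The correct hyperbolic identity is cosh²x - sinh²x = 1 (a difference); the sum sinh²x + cosh²x equals cosh(2x).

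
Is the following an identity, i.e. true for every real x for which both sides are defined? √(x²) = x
Claim: √(x²) = x.
Test a specific point where both sides are defined: x = -3.
LHS = √(x²) ≈ 3.0000
RHS = x ≈ -3.0000
Since 3.0000 ≠ -3.0000, the equation fails at this point, so it cannot hold for every real x for which both sides are defined.
√(x²) = |x|, which differs from x whenever x < 0 (both sides are defined for every real x).

Conclusion: No, this is NOT an identity.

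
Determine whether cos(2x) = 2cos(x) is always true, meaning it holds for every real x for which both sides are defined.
Claim: cos(2x) = 2cos(x).
Test a specific point where both sides are defined: x = π/4.
LHS = cos(2x) ≈ 0.0000
RHS = 2cos(x) ≈ 1.4142
Since 0.0000 ≠ 1.4142, the equation fails at this point, so it cannot hold for every real x for which both sides are defined.
The correct double-angle formula is cos(2x) = cos²x - sin²x.

Conclusion: No, this is NOT an identity.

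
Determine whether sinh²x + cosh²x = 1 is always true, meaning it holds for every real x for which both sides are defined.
No, this is NOT an identity.

Claim: sinh²x + cosh²x = 1.
Test a specific point where both sides are defined: x = 1/2.
LHS = sinh²x + cosh²x ≈ 1.5431
RHS = 1 ≈ 1.0000
Since 1.5431 ≠ 1.0000, the equation fails at this point, so it cannot hold for every real x for which both sides are defined.
The correct hyperbolic identity is cosh²x - sinh²x = 1 (a difference); the sum sinh²x + cosh²x equals cosh(2x).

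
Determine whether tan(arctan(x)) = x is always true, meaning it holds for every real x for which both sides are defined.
Yes, this is an identity.

Claim: tan(arctan(x)) = x.
Reasoning: For every real x, arctan(x) is by definition the angle in (-π/2, π/2) whose tangent equals x. Taking the tangent of that angle returns x.
So the two sides agree for every real x for which both sides are defined.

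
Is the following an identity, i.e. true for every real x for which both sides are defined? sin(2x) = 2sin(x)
No, this is NOT an identity.

Claim: sin(2x) = 2sin(x).
Test a specific point where both sides are defined: x = π/3.
LHS = sin(2x) ≈ 0.8660
RHS = 2sin(x) ≈ 1.7321
Since 0.8660 ≠ 1.7321, the equation fails at this point, so it cannot hold for every real x for which both sides are defined.
The correct double-angle formula is sin(2x) = 2sin(x)cos(x).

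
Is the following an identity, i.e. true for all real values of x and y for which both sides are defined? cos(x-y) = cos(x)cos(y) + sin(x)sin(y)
Claim: cos(x-y) = cos(x)cos(y) + sin(x)sin(y).
Reasoning: Replace y by -y in cos(x+y) = cos(x)cos(y) - sin(x)sin(y) and use cos(-y) = cos(y), sin(-y) = -sin(y): cos(x-y) = cos(x)cos(y) + sin(x)sin(y).
So the two sides agree for all real values of x and y for which both sides are defined.

Conclusion: Yes, this is an identity.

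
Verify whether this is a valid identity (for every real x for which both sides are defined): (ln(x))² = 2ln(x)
Claim: (ln(x))² = 2ln(x).
Test a specific point where both sides are defined: x = 3/2.
LHS = (ln(x))² ≈ 0.1644
RHS = 2ln(x) ≈ 0.8109
Since 0.1644 ≠ 0.8109, the equation fails at this point, so it cannot hold for every real x for which both sides are defined.
2ln(x) equals ln(x²), which is not the same as (ln x)².

Conclusion: No, this is NOT an identity.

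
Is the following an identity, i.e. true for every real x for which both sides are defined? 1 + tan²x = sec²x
Claim: 1 + tan²x = sec²x.
Reasoning: Start from sin²x + cos²x = 1 and divide every term by cos²x (allowed wherever tan x and sec x are defined): tan²x + 1 = 1/cos²x = sec²x.
So the two sides agree for every real x for which both sides are defined.

Conclusion: Yes, this is an identity.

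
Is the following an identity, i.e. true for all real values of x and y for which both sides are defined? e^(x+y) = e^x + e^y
No, this is NOT an identity.

Claim: e^(x+y) = e^x + e^y.
Test a specific point where both sides are defined: x = 3, y = 3.
LHS = e^(x+y) ≈ 403.4288
RHS = e^x + e^y ≈ 40.1711
Since 403.4288 ≠ 40.1711, the equation fails at this point, so it cannot hold for all real values of x and y for which both sides are defined.
The correct rule is e^(x+y) = e^x · e^y (a product, not a sum).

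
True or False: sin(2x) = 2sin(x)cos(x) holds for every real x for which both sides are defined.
Claim: sin(2x) = 2sin(x)cos(x).
Reasoning: Put y = x in the addition formula sin(x+y) = sin(x)cos(y) + cos(x)sin(y): sin(2x) = sin(x)cos(x) + cos(x)sin(x) = 2sin(x)cos(x).
So the two sides agree for every real x for which both sides are defined.

Conclusion: True.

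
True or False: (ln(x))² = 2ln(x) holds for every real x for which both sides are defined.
False.

Claim: (ln(x))² = 2ln(x).
Test a specific point where both sides are defined: x = 3/2.
LHS = (ln(x))² ≈ 0.1644
RHS = 2ln(x) ≈ 0.8109
Since 0.1644 ≠ 0.8109, the equation fails at this point, so it cannot hold for every real x for which both sides are defined.
2ln(x) equals ln(x²), which is not the same as (ln x)².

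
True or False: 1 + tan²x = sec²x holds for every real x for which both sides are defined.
True.

Claim: 1 + tan²x = sec²x.
Reasoning: Start from sin²x + cos²x = 1 and divide every term by cos²x (allowed wherever tan x and sec x are defined): tan²x + 1 = 1/cos²x = sec²x.
So the two sides agree for every real x for which both sides are defined.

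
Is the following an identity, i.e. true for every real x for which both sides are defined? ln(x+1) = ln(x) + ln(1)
Claim: ln(x+1) = ln(x) + ln(1).
Test a specific point where both sides are defined: x = 1/2.
LHS = ln(x+1) ≈ 0.4055
RHS = ln(x) + ln(1) ≈ -0.6931
Since 0.4055 ≠ -0.6931, the equation fails at this point, so it cannot hold for every real x for which both sides are defined.
ln(1) = 0, so the right side is just ln(x), which differs from ln(x+1).

Conclusion: No, this is NOT an identity.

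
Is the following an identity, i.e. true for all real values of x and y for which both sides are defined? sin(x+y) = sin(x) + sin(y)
No, this is NOT an identity.

Claim: sin(x+y) = sin(x) + sin(y).
Test a specific point where both sides are defined: x = 3π/4, y = -π/3.
LHS = sin(x+y) ≈ 0.9659
RHS = sin(x) + sin(y) ≈ -0.1589
Since 0.9659 ≠ -0.1589, the equation fails at this point, so it cannot hold for all real values of x and y for which both sides are defined.
The correct expansion is sin(x+y) = sin(x)cos(y) + cos(x)sin(y); sine is not additive.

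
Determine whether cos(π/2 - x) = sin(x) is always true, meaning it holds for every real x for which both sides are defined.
Yes, this is an identity.

Claim: cos(π/2 - x) = sin(x).
Reasoning: Use cos(u - v) = cos(u)cos(v) + sin(u)sin(v) with u = π/2, v = x: cos(π/2)cos(x) + sin(π/2)sin(x) = 0·cos(x) + 1·sin(x) = sin(x).
So the two sides agree for every real x for which both sides are defined.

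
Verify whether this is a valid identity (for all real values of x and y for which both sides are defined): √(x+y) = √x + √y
Claim: √(x+y) = √x + √y.
Test a specific point where both sides are defined: x = 4, y = 2.
LHS = √(x+y) ≈ 2.4495
RHS = √x + √y ≈ 3.4142
Since 2.4495 ≠ 3.4142, the equation fails at this point, so it cannot hold for all real values of x and y for which both sides are defined.
Squaring the right side gives x + 2√(xy) + y, not x + y.

Conclusion: No, this is NOT an identity.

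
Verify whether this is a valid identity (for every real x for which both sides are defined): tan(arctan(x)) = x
Yes, this is an identity.

Claim: tan(arctan(x)) = x.
Reasoning: For every real x, arctan(x) is by definition the angle in (-π/2, π/2) whose tangent equals x. Taking the tangent of that angle returns x.
So the two sides agree for every real x for which both sides are defined.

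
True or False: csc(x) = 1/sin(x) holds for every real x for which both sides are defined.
Claim: csc(x) = 1/sin(x).
Reasoning: csc(x) is by definition the reciprocal of sin(x), wherever sin(x) ≠ 0.
So the two sides agree for every real x for which both sides are defined.

Conclusion: True.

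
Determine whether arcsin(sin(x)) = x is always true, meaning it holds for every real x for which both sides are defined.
Claim: arcsin(sin(x)) = x.
Test a specific point where both sides are defined: x = 2π/3.
LHS = arcsin(sin(x)) ≈ 1.0472
RHS = x ≈ 2.0944
Since 1.0472 ≠ 2.0944, the equation fails at this point, so it cannot hold for every real x for which both sides are defined.
arcsin only returns values in [-π/2, π/2], so arcsin(sin(x)) = x holds only for x in that interval, not for all real x.

Conclusion: No, this is NOT an identity.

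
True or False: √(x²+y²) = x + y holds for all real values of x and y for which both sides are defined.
False.

Claim: √(x²+y²) = x + y.
Test a specific point where both sides are defined: x = 1/2, y = 5.
LHS = √(x²+y²) ≈ 5.0249
RHS = x + y ≈ 5.5000
Since 5.0249 ≠ 5.5000, the equation fails at this point, so it cannot hold for all real values of x and y for which both sides are defined.
(x+y)² = x² + 2xy + y², not x² + y², so the square root does not split this way.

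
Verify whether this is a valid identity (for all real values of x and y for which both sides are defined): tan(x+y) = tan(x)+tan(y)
Claim: tan(x+y) = tan(x)+tan(y).
Test a specific point where both sides are defined: x = π/3, y = -π/6.
LHS = tan(x+y) ≈ 0.5774
RHS = tan(x)+tan(y) ≈ 1.1547
Since 0.5774 ≠ 1.1547, the equation fails at this point, so it cannot hold for all real values of x and y for which both sides are defined.
The correct formula is tan(x+y) = (tan(x) + tan(y))/(1 - tan(x)tan(y)).

Conclusion: No, this is NOT an identity.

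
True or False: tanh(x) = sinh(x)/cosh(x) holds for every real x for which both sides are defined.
Claim: tanh(x) = sinh(x)/cosh(x).
Reasoning: tanh(x) is defined as sinh(x)/cosh(x) = (e^x - e^-x)/(e^x + e^-x); cosh(x) ≥ 1 is never zero, so this holds for every real x.
So the two sides agree for every real x for which both sides are defined.

Conclusion: True.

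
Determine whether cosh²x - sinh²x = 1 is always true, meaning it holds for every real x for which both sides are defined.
Claim: cosh²x - sinh²x = 1.
Reasoning: With cosh(x) = (e^x + e^-x)/2 and sinh(x) = (e^x - e^-x)/2: cosh²x = (e^(2x) + 2 + e^(-2x))/4 and sinh²x = (e^(2x) - 2 + e^(-2x))/4. Subtracting leaves 4/4 = 1.
So the two sides agree for every real x for which both sides are defined.

Conclusion: Yes, this is an identity.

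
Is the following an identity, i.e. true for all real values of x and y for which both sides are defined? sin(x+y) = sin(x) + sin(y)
Claim: sin(x+y) = sin(x) + sin(y).
Test a specific point where both sides are defined: x = π/6, y = 3π/4.
LHS = sin(x+y) ≈ 0.2588
RHS = sin(x) + sin(y) ≈ 1.2071
Since 0.2588 ≠ 1.2071, the equation fails at this point, so it cannot hold for all real values of x and y for which both sides are defined.
The correct expansion is sin(x+y) = sin(x)cos(y) + cos(x)sin(y); sine is not additive.

Conclusion: No, this is NOT an identity.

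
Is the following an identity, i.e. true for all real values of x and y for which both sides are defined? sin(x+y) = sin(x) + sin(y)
No, this is NOT an identity.

Claim: sin(x+y) = sin(x) + sin(y).
Test a specific point where both sides are defined: x = π/6, y = π/6.
LHS = sin(x+y) ≈ 0.8660
RHS = sin(x) + sin(y) ≈ 1.0000
Since 0.8660 ≠ 1.0000, the equation fails at this point, so it cannot hold for all real values of x and y for which both sides are defined.
The correct expansion is sin(x+y) = sin(x)cos(y) + cos(x)sin(y); sine is not additive.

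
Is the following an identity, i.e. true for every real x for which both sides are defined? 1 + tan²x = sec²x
Yes, this is an identity.

Claim: 1 + tan²x = sec²x.
Reasoning: Start from sin²x + cos²x = 1 and divide every term by cos²x (allowed wherever tan x and sec x are defined): tan²x + 1 = 1/cos²x = sec²x.
So the two sides agree for every real x for which both sides are defined.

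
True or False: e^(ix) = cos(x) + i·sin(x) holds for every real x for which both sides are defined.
True.

Claim: e^(ix) = cos(x) + i·sin(x).
Reasoning: Euler's formula. Expand e^(ix) = Σ (ix)^k / k!. Since i² = -1, the even-k terms are Σ (-1)^m x^(2m)/(2m)! = cos(x) and the odd-k terms are i · Σ (-1)^m x^(2m+1)/(2m+1)! = i·sin(x).
So the two sides agree for every real x for which both sides are defined.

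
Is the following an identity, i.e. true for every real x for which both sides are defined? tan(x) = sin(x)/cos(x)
Claim: tan(x) = sin(x)/cos(x).
Reasoning: For an angle x whose terminal point on the unit circle is (cos x, sin x), tan(x) is defined as the ratio (second coordinate)/(first coordinate) = sin(x)/cos(x), wherever cos(x) ≠ 0.
So the two sides agree for every real x for which both sides are defined.

Conclusion: Yes, this is an identity.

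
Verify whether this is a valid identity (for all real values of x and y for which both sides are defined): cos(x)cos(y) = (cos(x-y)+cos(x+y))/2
Yes, this is an identity.

Claim: cos(x)cos(y) = (cos(x-y)+cos(x+y))/2.
Reasoning: cos(x-y) = cos(x)cos(y) + sin(x)sin(y) and cos(x+y) = cos(x)cos(y) - sin(x)sin(y). Adding, cos(x-y) + cos(x+y) = 2cos(x)cos(y); divide by 2.
So the two sides agree for all real values of x and y for which both sides are defined.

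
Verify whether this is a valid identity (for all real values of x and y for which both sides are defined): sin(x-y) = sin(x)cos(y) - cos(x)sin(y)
Claim: sin(x-y) = sin(x)cos(y) - cos(x)sin(y).
Reasoning: Replace y by -y in sin(x+y) = sin(x)cos(y) + cos(x)sin(y) and use cos(-y) = cos(y), sin(-y) = -sin(y): sin(x-y) = sin(x)cos(y) - cos(x)sin(y).
So the two sides agree for all real values of x and y for which both sides are defined.

Conclusion: Yes, this is an identity.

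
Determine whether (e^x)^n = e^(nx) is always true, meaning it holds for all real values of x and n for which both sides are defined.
Claim: (e^x)^n = e^(nx).
Reasoning: e^x is a positive real number, and for a positive base B and real exponent n, B^n = e^(n·ln B). With B = e^x, ln B = x, so (e^x)^n = e^(n·x).
So the two sides agree for all real values of x and n for which both sides are defined.

Conclusion: Yes, this is an identity.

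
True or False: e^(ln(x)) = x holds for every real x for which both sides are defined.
Claim: e^(ln(x)) = x.
Reasoning: For x > 0, ln(x) is by definition the exponent p such that e^p = x. Raising e to that exponent therefore returns x: e^(ln x) = x.
So the two sides agree for every real x for which both sides are defined.

Conclusion: True.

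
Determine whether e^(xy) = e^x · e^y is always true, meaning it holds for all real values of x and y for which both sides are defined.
Claim: e^(xy) = e^x · e^y.
Test a specific point where both sides are defined: x = 2, y = 4.
LHS = e^(xy) ≈ 2980.9580
RHS = e^x · e^y ≈ 403.4288
Since 2980.9580 ≠ 403.4288, the equation fails at this point, so it cannot hold for all real values of x and y for which both sides are defined.
e^x · e^y = e^(x+y), not e^(xy).

Conclusion: No, this is NOT an identity.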